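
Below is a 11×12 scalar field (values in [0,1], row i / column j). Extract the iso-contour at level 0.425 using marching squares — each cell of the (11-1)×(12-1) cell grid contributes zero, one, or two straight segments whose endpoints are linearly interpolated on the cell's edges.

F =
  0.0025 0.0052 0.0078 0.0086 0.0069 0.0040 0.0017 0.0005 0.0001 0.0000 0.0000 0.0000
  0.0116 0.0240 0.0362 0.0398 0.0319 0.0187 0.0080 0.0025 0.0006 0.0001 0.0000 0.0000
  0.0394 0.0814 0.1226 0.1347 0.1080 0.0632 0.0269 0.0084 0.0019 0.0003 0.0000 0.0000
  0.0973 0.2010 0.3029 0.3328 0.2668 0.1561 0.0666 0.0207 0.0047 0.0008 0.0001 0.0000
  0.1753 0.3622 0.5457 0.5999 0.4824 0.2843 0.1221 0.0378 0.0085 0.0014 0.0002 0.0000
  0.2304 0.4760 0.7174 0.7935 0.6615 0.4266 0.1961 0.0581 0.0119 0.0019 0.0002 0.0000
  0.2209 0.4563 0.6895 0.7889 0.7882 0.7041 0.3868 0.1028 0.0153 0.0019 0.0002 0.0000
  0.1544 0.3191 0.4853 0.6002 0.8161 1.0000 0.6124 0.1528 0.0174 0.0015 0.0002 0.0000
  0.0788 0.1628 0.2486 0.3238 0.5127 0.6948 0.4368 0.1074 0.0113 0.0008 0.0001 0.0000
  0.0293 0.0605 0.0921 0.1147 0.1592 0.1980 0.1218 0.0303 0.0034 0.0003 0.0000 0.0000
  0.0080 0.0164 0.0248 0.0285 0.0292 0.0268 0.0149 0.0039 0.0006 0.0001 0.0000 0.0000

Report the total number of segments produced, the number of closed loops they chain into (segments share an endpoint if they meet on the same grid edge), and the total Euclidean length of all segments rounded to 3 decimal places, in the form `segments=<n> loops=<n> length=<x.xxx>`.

segments=22 loops=1 length=16.375

cell (3,1): code 0100 → (3.503,2.000)–(4.000,1.342)
cell (3,2): code 1100 → (3.345,3.000)–(3.503,2.000)
cell (3,3): code 1100 → (3.734,4.000)–(3.345,3.000)
cell (3,4): code 1000 → (4.000,4.290)–(3.734,4.000)
cell (4,0): code 0100 → (4.552,1.000)–(5.000,0.792)
cell (4,1): code 1110 → (4.000,1.342)–(4.552,1.000)
cell (4,4): code 1101 → (4.989,5.000)–(4.000,4.290)
cell (4,5): code 1000 → (5.000,5.007)–(4.989,5.000)
cell (5,0): code 0110 → (5.000,0.792)–(6.000,0.867)
cell (5,5): code 1001 → (6.000,5.880)–(5.000,5.007)
cell (6,0): code 0010 → (6.000,0.867)–(6.228,1.000)
cell (6,1): code 0111 → (6.228,1.000)–(7.000,1.637)
cell (6,5): code 1101 → (6.169,6.000)–(6.000,5.880)
cell (6,6): code 1000 → (7.000,6.408)–(6.169,6.000)
cell (7,1): code 0010 → (7.000,1.637)–(7.255,2.000)
cell (7,2): code 0011 → (7.255,2.000)–(7.634,3.000)
cell (7,3): code 0111 → (7.634,3.000)–(8.000,3.536)
cell (7,6): code 1001 → (8.000,6.036)–(7.000,6.408)
cell (8,3): code 0010 → (8.000,3.536)–(8.248,4.000)
cell (8,4): code 0011 → (8.248,4.000)–(8.543,5.000)
cell (8,5): code 0011 → (8.543,5.000)–(8.037,6.000)
cell (8,6): code 0001 → (8.037,6.000)–(8.000,6.036)
total: 22 segments, chained into 1 closed loop(s), length Σ = 16.375140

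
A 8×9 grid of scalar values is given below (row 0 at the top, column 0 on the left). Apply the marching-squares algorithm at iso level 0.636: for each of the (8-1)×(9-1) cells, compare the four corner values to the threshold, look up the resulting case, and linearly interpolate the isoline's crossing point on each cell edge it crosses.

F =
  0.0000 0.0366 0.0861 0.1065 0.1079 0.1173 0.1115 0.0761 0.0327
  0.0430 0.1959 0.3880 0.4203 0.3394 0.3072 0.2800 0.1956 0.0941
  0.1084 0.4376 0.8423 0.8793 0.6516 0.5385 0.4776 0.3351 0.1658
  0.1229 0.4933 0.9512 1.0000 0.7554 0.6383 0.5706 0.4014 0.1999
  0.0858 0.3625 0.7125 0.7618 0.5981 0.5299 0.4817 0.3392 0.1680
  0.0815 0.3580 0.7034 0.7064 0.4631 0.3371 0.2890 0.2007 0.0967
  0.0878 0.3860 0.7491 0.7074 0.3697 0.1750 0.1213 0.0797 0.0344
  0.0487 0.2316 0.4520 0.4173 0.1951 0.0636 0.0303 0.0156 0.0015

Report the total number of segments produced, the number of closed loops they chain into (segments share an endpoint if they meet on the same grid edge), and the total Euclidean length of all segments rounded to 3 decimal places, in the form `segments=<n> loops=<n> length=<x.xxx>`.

cell (1,1): code 0100 → (1.546,2.000)–(2.000,1.490)
cell (1,2): code 1100 → (1.470,3.000)–(1.546,2.000)
cell (1,3): code 1100 → (1.950,4.000)–(1.470,3.000)
cell (1,4): code 1000 → (2.000,4.138)–(1.950,4.000)
cell (2,1): code 0110 → (2.000,1.490)–(3.000,1.312)
cell (2,4): code 1101 → (2.977,5.000)–(2.000,4.138)
cell (2,5): code 1000 → (3.000,5.034)–(2.977,5.000)
cell (3,1): code 0110 → (3.000,1.312)–(4.000,1.781)
cell (3,3): code 1011 → (4.000,3.768)–(3.759,4.000)
cell (3,4): code 0011 → (3.759,4.000)–(3.021,5.000)
cell (3,5): code 0001 → (3.021,5.000)–(3.000,5.034)
cell (4,1): code 0110 → (4.000,1.781)–(5.000,1.805)
cell (4,3): code 1001 → (5.000,3.289)–(4.000,3.768)
cell (5,1): code 0110 → (5.000,1.805)–(6.000,1.689)
cell (5,3): code 1001 → (6.000,3.211)–(5.000,3.289)
cell (6,1): code 0010 → (6.000,1.689)–(6.381,2.000)
cell (6,2): code 0011 → (6.381,2.000)–(6.246,3.000)
cell (6,3): code 0001 → (6.246,3.000)–(6.000,3.211)
total: 18 segments, chained into 1 closed loop(s), length Σ = 13.967406

segments=18 loops=1 length=13.967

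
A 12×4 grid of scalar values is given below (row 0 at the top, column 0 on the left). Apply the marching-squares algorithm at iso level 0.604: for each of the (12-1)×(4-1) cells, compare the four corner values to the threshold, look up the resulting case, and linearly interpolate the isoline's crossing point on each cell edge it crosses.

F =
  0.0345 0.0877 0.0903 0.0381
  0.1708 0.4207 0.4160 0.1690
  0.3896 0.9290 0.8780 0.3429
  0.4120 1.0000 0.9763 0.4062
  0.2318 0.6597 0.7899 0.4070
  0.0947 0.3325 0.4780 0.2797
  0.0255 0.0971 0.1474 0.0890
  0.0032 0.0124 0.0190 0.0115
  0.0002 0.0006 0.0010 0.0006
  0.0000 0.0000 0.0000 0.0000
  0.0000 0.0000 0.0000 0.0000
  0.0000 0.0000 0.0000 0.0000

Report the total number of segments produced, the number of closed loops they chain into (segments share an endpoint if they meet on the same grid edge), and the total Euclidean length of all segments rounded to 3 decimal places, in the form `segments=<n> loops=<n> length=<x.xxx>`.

cell (1,0): code 0100 → (1.361,1.000)–(2.000,0.397)
cell (1,1): code 1100 → (1.407,2.000)–(1.361,1.000)
cell (1,2): code 1000 → (2.000,2.512)–(1.407,2.000)
cell (2,0): code 0110 → (2.000,0.397)–(3.000,0.327)
cell (2,2): code 1001 → (3.000,2.653)–(2.000,2.512)
cell (3,0): code 0110 → (3.000,0.327)–(4.000,0.870)
cell (3,2): code 1001 → (4.000,2.486)–(3.000,2.653)
cell (4,0): code 0010 → (4.000,0.870)–(4.170,1.000)
cell (4,1): code 0011 → (4.170,1.000)–(4.596,2.000)
cell (4,2): code 0001 → (4.596,2.000)–(4.000,2.486)
total: 10 segments, chained into 1 closed loop(s), length Σ = 8.897471

segments=10 loops=1 length=8.897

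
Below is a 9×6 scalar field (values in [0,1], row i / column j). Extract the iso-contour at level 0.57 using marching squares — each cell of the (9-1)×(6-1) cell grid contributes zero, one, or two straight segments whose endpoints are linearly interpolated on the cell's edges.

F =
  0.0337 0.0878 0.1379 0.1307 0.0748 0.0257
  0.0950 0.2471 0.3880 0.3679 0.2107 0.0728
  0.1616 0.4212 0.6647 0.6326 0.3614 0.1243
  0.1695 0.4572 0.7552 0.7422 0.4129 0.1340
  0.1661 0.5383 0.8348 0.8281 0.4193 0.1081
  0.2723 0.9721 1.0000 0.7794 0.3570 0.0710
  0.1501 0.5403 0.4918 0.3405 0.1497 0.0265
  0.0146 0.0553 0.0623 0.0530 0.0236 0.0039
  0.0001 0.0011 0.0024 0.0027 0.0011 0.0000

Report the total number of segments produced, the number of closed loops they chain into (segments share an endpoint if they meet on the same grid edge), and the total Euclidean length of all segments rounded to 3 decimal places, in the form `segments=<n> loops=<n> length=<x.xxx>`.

cell (1,1): code 0100 → (1.658,2.000)–(2.000,1.611)
cell (1,2): code 1100 → (1.764,3.000)–(1.658,2.000)
cell (1,3): code 1000 → (2.000,3.231)–(1.764,3.000)
cell (2,1): code 0110 → (2.000,1.611)–(3.000,1.379)
cell (2,3): code 1001 → (3.000,3.523)–(2.000,3.231)
cell (3,1): code 0110 → (3.000,1.379)–(4.000,1.107)
cell (3,3): code 1001 → (4.000,3.631)–(3.000,3.523)
cell (4,0): code 0100 → (4.073,1.000)–(5.000,0.425)
cell (4,1): code 1110 → (4.000,1.107)–(4.073,1.000)
cell (4,3): code 1001 → (5.000,3.496)–(4.000,3.631)
cell (5,0): code 0010 → (5.000,0.425)–(5.931,1.000)
cell (5,1): code 0011 → (5.931,1.000)–(5.846,2.000)
cell (5,2): code 0011 → (5.846,2.000)–(5.477,3.000)
cell (5,3): code 0001 → (5.477,3.000)–(5.000,3.496)
total: 14 segments, chained into 1 closed loop(s), length Σ = 12.045682

segments=14 loops=1 length=12.046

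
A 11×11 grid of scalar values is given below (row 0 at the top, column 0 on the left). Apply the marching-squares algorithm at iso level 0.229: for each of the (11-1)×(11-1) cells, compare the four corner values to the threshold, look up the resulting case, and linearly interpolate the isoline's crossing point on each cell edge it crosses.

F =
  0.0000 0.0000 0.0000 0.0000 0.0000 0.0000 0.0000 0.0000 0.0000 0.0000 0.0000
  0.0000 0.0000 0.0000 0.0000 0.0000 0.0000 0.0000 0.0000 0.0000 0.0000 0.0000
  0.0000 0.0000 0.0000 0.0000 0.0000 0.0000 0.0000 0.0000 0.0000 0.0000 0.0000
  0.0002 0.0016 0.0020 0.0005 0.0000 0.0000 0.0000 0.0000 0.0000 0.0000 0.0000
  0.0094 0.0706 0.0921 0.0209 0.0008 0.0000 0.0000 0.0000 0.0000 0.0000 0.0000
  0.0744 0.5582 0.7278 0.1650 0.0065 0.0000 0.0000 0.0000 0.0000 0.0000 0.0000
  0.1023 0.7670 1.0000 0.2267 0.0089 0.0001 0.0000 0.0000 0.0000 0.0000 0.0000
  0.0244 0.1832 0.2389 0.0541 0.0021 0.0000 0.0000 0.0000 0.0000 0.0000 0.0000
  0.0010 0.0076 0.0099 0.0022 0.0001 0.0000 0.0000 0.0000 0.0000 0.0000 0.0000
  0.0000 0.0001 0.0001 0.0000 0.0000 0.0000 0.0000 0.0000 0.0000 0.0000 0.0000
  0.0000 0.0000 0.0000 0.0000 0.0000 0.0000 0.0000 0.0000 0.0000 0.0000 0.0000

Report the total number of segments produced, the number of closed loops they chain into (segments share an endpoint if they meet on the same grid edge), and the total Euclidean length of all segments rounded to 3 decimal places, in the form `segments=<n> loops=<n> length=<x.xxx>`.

cell (4,0): code 0100 → (4.325,1.000)–(5.000,0.320)
cell (4,1): code 1100 → (4.215,2.000)–(4.325,1.000)
cell (4,2): code 1000 → (5.000,2.886)–(4.215,2.000)
cell (5,0): code 0110 → (5.000,0.320)–(6.000,0.191)
cell (5,2): code 1001 → (6.000,2.997)–(5.000,2.886)
cell (6,0): code 0010 → (6.000,0.191)–(6.922,1.000)
cell (6,1): code 0111 → (6.922,1.000)–(7.000,1.822)
cell (6,2): code 1001 → (7.000,2.054)–(6.000,2.997)
cell (7,1): code 0010 → (7.000,1.822)–(7.043,2.000)
cell (7,2): code 0001 → (7.043,2.000)–(7.000,2.054)
total: 10 segments, chained into 1 closed loop(s), length Σ = 8.841724

segments=10 loops=1 length=8.842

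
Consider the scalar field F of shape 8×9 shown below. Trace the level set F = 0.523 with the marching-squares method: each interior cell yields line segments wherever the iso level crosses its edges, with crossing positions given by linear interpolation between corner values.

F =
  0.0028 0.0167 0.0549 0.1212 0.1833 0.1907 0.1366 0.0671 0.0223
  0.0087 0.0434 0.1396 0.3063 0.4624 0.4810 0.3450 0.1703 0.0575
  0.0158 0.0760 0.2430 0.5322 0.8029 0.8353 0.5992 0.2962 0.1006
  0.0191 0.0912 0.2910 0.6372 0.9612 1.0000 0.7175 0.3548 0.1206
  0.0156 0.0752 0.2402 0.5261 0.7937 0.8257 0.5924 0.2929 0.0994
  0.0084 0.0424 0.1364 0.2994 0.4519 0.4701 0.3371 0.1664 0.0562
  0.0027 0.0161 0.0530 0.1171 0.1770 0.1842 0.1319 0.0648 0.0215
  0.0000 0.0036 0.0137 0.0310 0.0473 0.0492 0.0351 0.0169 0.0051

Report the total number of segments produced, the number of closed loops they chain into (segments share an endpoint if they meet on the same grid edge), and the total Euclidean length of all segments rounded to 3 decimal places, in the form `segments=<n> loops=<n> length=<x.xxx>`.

segments=14 loops=1 length=11.848

cell (1,2): code 0100 → (1.959,3.000)–(2.000,2.968)
cell (1,3): code 1100 → (1.178,4.000)–(1.959,3.000)
cell (1,4): code 1100 → (1.119,5.000)–(1.178,4.000)
cell (1,5): code 1100 → (1.700,6.000)–(1.119,5.000)
cell (1,6): code 1000 → (2.000,6.251)–(1.700,6.000)
cell (2,2): code 0110 → (2.000,2.968)–(3.000,2.670)
cell (2,6): code 1001 → (3.000,6.536)–(2.000,6.251)
cell (3,2): code 0110 → (3.000,2.670)–(4.000,2.989)
cell (3,6): code 1001 → (4.000,6.232)–(3.000,6.536)
cell (4,2): code 0010 → (4.000,2.989)–(4.014,3.000)
cell (4,3): code 0011 → (4.014,3.000)–(4.792,4.000)
cell (4,4): code 0011 → (4.792,4.000)–(4.851,5.000)
cell (4,5): code 0011 → (4.851,5.000)–(4.272,6.000)
cell (4,6): code 0001 → (4.272,6.000)–(4.000,6.232)
total: 14 segments, chained into 1 closed loop(s), length Σ = 11.848177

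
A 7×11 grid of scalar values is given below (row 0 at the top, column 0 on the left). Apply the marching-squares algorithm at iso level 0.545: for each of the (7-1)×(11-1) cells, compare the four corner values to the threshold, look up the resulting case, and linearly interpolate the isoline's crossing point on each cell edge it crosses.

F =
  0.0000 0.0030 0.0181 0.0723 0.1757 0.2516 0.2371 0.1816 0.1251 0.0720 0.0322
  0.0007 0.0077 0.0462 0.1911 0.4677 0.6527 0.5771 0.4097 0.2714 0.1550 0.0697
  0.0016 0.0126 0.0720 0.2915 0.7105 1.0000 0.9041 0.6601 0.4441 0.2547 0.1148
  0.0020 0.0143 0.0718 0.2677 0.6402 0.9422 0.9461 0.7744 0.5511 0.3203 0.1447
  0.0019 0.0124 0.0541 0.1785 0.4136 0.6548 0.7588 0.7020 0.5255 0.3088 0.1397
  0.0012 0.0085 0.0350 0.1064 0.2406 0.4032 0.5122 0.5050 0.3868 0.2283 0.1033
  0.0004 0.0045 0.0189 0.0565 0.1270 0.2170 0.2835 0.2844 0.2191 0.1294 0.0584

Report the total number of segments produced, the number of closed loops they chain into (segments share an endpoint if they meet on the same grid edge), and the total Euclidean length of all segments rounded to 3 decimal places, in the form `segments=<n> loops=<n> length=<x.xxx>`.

segments=18 loops=1 length=13.197

cell (0,4): code 0100 → (0.731,5.000)–(1.000,4.418)
cell (0,5): code 1100 → (0.906,6.000)–(0.731,5.000)
cell (0,6): code 1000 → (1.000,6.192)–(0.906,6.000)
cell (1,3): code 0100 → (1.318,4.000)–(2.000,3.605)
cell (1,4): code 1110 → (1.000,4.418)–(1.318,4.000)
cell (1,6): code 1101 → (1.540,7.000)–(1.000,6.192)
cell (1,7): code 1000 → (2.000,7.533)–(1.540,7.000)
cell (2,3): code 0110 → (2.000,3.605)–(3.000,3.744)
cell (2,7): code 1101 → (2.943,8.000)–(2.000,7.533)
cell (2,8): code 1000 → (3.000,8.026)–(2.943,8.000)
cell (3,3): code 0010 → (3.000,3.744)–(3.420,4.000)
cell (3,4): code 0111 → (3.420,4.000)–(4.000,4.545)
cell (3,7): code 1011 → (4.000,7.890)–(3.238,8.000)
cell (3,8): code 0001 → (3.238,8.000)–(3.000,8.026)
cell (4,4): code 0010 → (4.000,4.545)–(4.436,5.000)
cell (4,5): code 0011 → (4.436,5.000)–(4.867,6.000)
cell (4,6): code 0011 → (4.867,6.000)–(4.797,7.000)
cell (4,7): code 0001 → (4.797,7.000)–(4.000,7.890)
total: 18 segments, chained into 1 closed loop(s), length Σ = 13.196775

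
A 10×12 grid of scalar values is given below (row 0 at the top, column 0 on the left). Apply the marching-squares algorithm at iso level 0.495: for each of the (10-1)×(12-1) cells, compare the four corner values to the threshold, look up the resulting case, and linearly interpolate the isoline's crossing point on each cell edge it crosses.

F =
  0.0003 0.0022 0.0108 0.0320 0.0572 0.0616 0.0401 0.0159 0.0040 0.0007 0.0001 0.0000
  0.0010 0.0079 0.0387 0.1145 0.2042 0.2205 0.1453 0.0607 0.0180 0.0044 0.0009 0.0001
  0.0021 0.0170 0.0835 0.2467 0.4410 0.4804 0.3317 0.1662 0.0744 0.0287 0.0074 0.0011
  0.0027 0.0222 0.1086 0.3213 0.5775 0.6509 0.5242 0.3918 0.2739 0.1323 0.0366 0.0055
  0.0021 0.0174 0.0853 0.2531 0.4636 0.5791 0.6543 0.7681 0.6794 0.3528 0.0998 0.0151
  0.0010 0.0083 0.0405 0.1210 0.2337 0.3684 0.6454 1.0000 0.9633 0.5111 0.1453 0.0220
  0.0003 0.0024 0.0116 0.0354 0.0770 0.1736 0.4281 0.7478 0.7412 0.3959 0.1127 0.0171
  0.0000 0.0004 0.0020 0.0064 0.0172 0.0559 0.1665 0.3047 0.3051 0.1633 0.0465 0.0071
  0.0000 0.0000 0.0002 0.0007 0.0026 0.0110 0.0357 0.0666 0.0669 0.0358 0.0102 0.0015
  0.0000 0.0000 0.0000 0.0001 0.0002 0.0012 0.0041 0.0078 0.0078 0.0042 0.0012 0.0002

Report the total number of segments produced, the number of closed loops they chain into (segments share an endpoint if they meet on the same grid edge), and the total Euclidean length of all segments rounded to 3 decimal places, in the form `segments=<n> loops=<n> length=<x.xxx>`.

segments=20 loops=1 length=14.908

cell (2,3): code 0100 → (2.396,4.000)–(3.000,3.678)
cell (2,4): code 1100 → (2.086,5.000)–(2.396,4.000)
cell (2,5): code 1100 → (2.848,6.000)–(2.086,5.000)
cell (2,6): code 1000 → (3.000,6.221)–(2.848,6.000)
cell (3,3): code 0010 → (3.000,3.678)–(3.724,4.000)
cell (3,4): code 0111 → (3.724,4.000)–(4.000,4.272)
cell (3,6): code 1101 → (3.274,7.000)–(3.000,6.221)
cell (3,7): code 1100 → (3.545,8.000)–(3.274,7.000)
cell (3,8): code 1000 → (4.000,8.565)–(3.545,8.000)
cell (4,4): code 0010 → (4.000,4.272)–(4.399,5.000)
cell (4,5): code 0111 → (4.399,5.000)–(5.000,5.457)
cell (4,8): code 1101 → (4.898,9.000)–(4.000,8.565)
cell (4,9): code 1000 → (5.000,9.044)–(4.898,9.000)
cell (5,5): code 0010 → (5.000,5.457)–(5.692,6.000)
cell (5,6): code 0111 → (5.692,6.000)–(6.000,6.209)
cell (5,8): code 1011 → (6.000,8.713)–(5.140,9.000)
cell (5,9): code 0001 → (5.140,9.000)–(5.000,9.044)
cell (6,6): code 0010 → (6.000,6.209)–(6.571,7.000)
cell (6,7): code 0011 → (6.571,7.000)–(6.565,8.000)
cell (6,8): code 0001 → (6.565,8.000)–(6.000,8.713)
total: 20 segments, chained into 1 closed loop(s), length Σ = 14.908489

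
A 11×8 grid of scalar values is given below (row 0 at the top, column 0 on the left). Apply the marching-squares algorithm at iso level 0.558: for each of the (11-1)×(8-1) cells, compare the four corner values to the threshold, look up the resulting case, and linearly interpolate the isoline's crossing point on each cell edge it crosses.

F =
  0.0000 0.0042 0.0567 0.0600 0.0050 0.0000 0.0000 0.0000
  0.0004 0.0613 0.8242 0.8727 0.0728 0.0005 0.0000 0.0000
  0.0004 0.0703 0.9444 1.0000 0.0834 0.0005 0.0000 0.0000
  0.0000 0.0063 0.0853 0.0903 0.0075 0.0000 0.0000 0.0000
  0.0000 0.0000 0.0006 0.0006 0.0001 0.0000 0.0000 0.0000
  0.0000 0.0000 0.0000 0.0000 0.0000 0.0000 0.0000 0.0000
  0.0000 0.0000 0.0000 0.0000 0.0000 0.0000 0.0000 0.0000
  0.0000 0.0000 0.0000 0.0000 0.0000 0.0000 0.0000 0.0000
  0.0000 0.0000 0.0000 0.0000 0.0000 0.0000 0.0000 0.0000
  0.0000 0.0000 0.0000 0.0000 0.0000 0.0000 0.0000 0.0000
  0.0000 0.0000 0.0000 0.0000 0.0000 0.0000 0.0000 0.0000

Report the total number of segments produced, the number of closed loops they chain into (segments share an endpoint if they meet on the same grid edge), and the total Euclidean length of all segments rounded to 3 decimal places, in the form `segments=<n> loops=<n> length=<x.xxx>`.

segments=8 loops=1 length=6.369

cell (0,1): code 0100 → (0.653,2.000)–(1.000,1.651)
cell (0,2): code 1100 → (0.613,3.000)–(0.653,2.000)
cell (0,3): code 1000 → (1.000,3.393)–(0.613,3.000)
cell (1,1): code 0110 → (1.000,1.651)–(2.000,1.558)
cell (1,3): code 1001 → (2.000,3.482)–(1.000,3.393)
cell (2,1): code 0010 → (2.000,1.558)–(2.450,2.000)
cell (2,2): code 0011 → (2.450,2.000)–(2.486,3.000)
cell (2,3): code 0001 → (2.486,3.000)–(2.000,3.482)
total: 8 segments, chained into 1 closed loop(s), length Σ = 6.368927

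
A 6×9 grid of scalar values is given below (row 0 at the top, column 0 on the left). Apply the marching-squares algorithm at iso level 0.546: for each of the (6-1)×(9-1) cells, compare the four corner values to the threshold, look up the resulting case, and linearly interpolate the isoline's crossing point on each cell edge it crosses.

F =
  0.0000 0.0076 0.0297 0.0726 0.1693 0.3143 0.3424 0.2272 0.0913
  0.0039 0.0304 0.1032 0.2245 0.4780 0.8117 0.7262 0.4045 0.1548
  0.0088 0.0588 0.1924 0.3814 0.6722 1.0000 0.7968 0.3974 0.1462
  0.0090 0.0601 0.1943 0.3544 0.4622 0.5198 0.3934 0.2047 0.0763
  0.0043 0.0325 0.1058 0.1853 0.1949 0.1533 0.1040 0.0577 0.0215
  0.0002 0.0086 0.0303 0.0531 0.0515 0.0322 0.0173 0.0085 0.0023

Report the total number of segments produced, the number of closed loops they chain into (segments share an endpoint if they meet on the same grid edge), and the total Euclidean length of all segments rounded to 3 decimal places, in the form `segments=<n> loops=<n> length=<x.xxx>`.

segments=10 loops=1 length=8.614

cell (0,4): code 0100 → (0.466,5.000)–(1.000,4.204)
cell (0,5): code 1100 → (0.530,6.000)–(0.466,5.000)
cell (0,6): code 1000 → (1.000,6.560)–(0.530,6.000)
cell (1,3): code 0100 → (1.350,4.000)–(2.000,3.566)
cell (1,4): code 1110 → (1.000,4.204)–(1.350,4.000)
cell (1,6): code 1001 → (2.000,6.628)–(1.000,6.560)
cell (2,3): code 0010 → (2.000,3.566)–(2.601,4.000)
cell (2,4): code 0011 → (2.601,4.000)–(2.945,5.000)
cell (2,5): code 0011 → (2.945,5.000)–(2.622,6.000)
cell (2,6): code 0001 → (2.622,6.000)–(2.000,6.628)
total: 10 segments, chained into 1 closed loop(s), length Σ = 8.614342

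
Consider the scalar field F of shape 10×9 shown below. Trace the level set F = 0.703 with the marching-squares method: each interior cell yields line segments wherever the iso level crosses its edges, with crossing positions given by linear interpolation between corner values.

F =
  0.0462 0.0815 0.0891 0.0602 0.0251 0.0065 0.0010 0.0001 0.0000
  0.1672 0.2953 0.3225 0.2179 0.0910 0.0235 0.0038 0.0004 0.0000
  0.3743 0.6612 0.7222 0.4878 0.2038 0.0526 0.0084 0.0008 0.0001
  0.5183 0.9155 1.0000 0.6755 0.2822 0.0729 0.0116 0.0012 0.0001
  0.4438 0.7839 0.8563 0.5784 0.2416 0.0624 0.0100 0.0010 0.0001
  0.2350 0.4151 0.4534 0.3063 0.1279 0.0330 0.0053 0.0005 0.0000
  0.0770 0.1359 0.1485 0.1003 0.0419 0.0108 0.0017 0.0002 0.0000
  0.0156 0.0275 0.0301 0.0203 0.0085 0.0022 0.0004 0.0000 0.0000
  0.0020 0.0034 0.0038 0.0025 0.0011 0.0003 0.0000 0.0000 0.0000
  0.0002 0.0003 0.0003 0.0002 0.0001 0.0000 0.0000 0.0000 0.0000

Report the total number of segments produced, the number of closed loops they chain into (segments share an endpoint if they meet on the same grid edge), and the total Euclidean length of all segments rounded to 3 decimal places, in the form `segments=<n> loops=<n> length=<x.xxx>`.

cell (1,1): code 0100 → (1.952,2.000)–(2.000,1.685)
cell (1,2): code 1000 → (2.000,2.082)–(1.952,2.000)
cell (2,0): code 0100 → (2.164,1.000)–(3.000,0.465)
cell (2,1): code 1110 → (2.000,1.685)–(2.164,1.000)
cell (2,2): code 1001 → (3.000,2.915)–(2.000,2.082)
cell (3,0): code 0110 → (3.000,0.465)–(4.000,0.762)
cell (3,2): code 1001 → (4.000,2.552)–(3.000,2.915)
cell (4,0): code 0010 → (4.000,0.762)–(4.219,1.000)
cell (4,1): code 0011 → (4.219,1.000)–(4.380,2.000)
cell (4,2): code 0001 → (4.380,2.000)–(4.000,2.552)
total: 10 segments, chained into 1 closed loop(s), length Σ = 7.525843

segments=10 loops=1 length=7.526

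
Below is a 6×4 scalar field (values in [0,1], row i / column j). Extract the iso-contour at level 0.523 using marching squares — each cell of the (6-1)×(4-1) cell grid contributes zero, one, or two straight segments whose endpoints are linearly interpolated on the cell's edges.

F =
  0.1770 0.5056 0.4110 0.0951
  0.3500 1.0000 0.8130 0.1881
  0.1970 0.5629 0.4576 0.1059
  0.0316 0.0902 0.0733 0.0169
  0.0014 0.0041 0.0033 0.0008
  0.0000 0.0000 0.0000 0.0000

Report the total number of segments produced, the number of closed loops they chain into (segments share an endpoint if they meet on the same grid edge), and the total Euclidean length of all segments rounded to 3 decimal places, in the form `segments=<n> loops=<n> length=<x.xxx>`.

segments=8 loops=1 length=6.391

cell (0,0): code 0100 → (0.035,1.000)–(1.000,0.266)
cell (0,1): code 1100 → (0.279,2.000)–(0.035,1.000)
cell (0,2): code 1000 → (1.000,2.464)–(0.279,2.000)
cell (1,0): code 0110 → (1.000,0.266)–(2.000,0.891)
cell (1,1): code 1011 → (2.000,1.379)–(1.816,2.000)
cell (1,2): code 0001 → (1.816,2.000)–(1.000,2.464)
cell (2,0): code 0010 → (2.000,0.891)–(2.084,1.000)
cell (2,1): code 0001 → (2.084,1.000)–(2.000,1.379)
total: 8 segments, chained into 1 closed loop(s), length Σ = 6.390884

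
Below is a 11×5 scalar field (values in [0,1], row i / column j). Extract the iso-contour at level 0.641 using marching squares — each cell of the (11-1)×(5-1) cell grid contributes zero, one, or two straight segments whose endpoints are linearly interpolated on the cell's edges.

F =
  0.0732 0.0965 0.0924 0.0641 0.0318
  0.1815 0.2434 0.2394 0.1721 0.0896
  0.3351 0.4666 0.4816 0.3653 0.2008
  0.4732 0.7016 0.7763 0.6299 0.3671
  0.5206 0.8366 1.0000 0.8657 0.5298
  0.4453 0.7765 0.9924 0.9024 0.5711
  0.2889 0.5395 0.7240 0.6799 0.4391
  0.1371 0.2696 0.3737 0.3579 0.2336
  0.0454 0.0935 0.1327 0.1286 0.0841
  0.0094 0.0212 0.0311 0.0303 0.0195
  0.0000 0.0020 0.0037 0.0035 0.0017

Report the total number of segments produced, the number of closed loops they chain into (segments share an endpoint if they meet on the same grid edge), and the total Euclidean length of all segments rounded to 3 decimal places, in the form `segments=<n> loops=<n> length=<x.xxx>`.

segments=14 loops=1 length=11.063

cell (2,0): code 0100 → (2.742,1.000)–(3.000,0.735)
cell (2,1): code 1100 → (2.541,2.000)–(2.742,1.000)
cell (2,2): code 1000 → (3.000,2.924)–(2.541,2.000)
cell (3,0): code 0110 → (3.000,0.735)–(4.000,0.381)
cell (3,2): code 1101 → (3.047,3.000)–(3.000,2.924)
cell (3,3): code 1000 → (4.000,3.669)–(3.047,3.000)
cell (4,0): code 0110 → (4.000,0.381)–(5.000,0.591)
cell (4,3): code 1001 → (5.000,3.789)–(4.000,3.669)
cell (5,0): code 0010 → (5.000,0.591)–(5.572,1.000)
cell (5,1): code 0111 → (5.572,1.000)–(6.000,1.550)
cell (5,3): code 1001 → (6.000,3.162)–(5.000,3.789)
cell (6,1): code 0010 → (6.000,1.550)–(6.237,2.000)
cell (6,2): code 0011 → (6.237,2.000)–(6.121,3.000)
cell (6,3): code 0001 → (6.121,3.000)–(6.000,3.162)
total: 14 segments, chained into 1 closed loop(s), length Σ = 11.062831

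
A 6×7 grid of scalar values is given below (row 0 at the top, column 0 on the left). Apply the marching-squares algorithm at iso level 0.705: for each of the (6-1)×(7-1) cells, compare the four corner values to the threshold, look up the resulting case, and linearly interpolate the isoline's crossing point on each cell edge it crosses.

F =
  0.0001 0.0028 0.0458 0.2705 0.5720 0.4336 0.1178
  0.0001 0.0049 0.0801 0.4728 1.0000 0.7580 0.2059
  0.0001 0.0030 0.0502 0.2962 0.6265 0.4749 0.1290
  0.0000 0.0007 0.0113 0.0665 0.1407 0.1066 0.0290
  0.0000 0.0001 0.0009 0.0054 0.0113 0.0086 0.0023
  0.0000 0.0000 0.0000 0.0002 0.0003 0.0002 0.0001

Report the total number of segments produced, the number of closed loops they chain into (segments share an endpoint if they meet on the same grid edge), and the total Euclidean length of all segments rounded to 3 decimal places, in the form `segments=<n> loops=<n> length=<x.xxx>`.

cell (0,3): code 0100 → (0.311,4.000)–(1.000,3.440)
cell (0,4): code 1100 → (0.837,5.000)–(0.311,4.000)
cell (0,5): code 1000 → (1.000,5.096)–(0.837,5.000)
cell (1,3): code 0010 → (1.000,3.440)–(1.790,4.000)
cell (1,4): code 0011 → (1.790,4.000)–(1.187,5.000)
cell (1,5): code 0001 → (1.187,5.000)–(1.000,5.096)
total: 6 segments, chained into 1 closed loop(s), length Σ = 4.553009

segments=6 loops=1 length=4.553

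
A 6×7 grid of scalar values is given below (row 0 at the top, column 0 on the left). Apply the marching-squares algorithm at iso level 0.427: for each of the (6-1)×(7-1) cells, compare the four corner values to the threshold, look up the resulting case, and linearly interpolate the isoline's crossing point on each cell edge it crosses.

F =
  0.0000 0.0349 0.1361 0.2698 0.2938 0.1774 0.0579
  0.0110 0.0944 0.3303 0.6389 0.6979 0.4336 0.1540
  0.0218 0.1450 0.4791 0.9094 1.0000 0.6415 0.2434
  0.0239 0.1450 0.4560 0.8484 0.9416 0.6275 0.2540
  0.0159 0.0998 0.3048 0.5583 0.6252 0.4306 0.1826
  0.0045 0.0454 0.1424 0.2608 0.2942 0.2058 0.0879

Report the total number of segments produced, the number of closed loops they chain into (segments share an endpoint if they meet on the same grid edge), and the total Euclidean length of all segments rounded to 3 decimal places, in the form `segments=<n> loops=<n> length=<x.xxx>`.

cell (0,2): code 0100 → (0.426,3.000)–(1.000,2.313)
cell (0,3): code 1100 → (0.330,4.000)–(0.426,3.000)
cell (0,4): code 1100 → (0.974,5.000)–(0.330,4.000)
cell (0,5): code 1000 → (1.000,5.024)–(0.974,5.000)
cell (1,1): code 0100 → (1.650,2.000)–(2.000,1.844)
cell (1,2): code 1110 → (1.000,2.313)–(1.650,2.000)
cell (1,5): code 1001 → (2.000,5.539)–(1.000,5.024)
cell (2,1): code 0110 → (2.000,1.844)–(3.000,1.907)
cell (2,5): code 1001 → (3.000,5.537)–(2.000,5.539)
cell (3,1): code 0010 → (3.000,1.907)–(3.192,2.000)
cell (3,2): code 0111 → (3.192,2.000)–(4.000,2.482)
cell (3,5): code 1001 → (4.000,5.015)–(3.000,5.537)
cell (4,2): code 0010 → (4.000,2.482)–(4.441,3.000)
cell (4,3): code 0011 → (4.441,3.000)–(4.599,4.000)
cell (4,4): code 0011 → (4.599,4.000)–(4.016,5.000)
cell (4,5): code 0001 → (4.016,5.000)–(4.000,5.015)
total: 16 segments, chained into 1 closed loop(s), length Σ = 12.510322

segments=16 loops=1 length=12.510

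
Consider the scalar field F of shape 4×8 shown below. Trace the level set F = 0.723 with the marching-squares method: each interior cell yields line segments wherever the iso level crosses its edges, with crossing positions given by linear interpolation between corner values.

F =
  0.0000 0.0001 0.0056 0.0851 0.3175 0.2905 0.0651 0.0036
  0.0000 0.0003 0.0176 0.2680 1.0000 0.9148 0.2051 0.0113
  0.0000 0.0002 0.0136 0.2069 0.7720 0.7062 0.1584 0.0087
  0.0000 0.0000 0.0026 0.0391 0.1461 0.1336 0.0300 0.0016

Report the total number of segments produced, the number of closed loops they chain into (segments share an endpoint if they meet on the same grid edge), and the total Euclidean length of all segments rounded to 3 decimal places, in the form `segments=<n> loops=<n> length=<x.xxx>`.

segments=8 loops=1 length=5.102

cell (0,3): code 0100 → (0.594,4.000)–(1.000,3.622)
cell (0,4): code 1100 → (0.693,5.000)–(0.594,4.000)
cell (0,5): code 1000 → (1.000,5.270)–(0.693,5.000)
cell (1,3): code 0110 → (1.000,3.622)–(2.000,3.913)
cell (1,4): code 1011 → (2.000,4.745)–(1.919,5.000)
cell (1,5): code 0001 → (1.919,5.000)–(1.000,5.270)
cell (2,3): code 0010 → (2.000,3.913)–(2.078,4.000)
cell (2,4): code 0001 → (2.078,4.000)–(2.000,4.745)
total: 8 segments, chained into 1 closed loop(s), length Σ = 5.102298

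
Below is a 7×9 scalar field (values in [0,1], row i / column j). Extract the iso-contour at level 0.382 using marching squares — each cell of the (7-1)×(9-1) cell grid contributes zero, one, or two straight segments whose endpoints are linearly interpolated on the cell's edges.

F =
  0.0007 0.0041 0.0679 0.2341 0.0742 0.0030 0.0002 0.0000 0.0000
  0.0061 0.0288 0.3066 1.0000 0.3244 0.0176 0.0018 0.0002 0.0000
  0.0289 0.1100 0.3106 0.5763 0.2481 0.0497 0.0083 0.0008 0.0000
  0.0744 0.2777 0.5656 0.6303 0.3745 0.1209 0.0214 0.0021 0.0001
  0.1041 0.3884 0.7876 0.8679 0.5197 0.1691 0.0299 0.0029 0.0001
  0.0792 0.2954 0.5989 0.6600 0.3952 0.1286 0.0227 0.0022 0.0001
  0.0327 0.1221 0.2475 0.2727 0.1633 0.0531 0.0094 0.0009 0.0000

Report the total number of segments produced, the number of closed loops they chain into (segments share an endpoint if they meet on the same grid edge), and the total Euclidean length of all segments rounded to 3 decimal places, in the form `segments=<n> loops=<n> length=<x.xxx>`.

cell (0,2): code 0100 → (0.193,3.000)–(1.000,2.109)
cell (0,3): code 1000 → (1.000,3.915)–(0.193,3.000)
cell (1,2): code 0110 → (1.000,2.109)–(2.000,2.269)
cell (1,3): code 1001 → (2.000,3.592)–(1.000,3.915)
cell (2,1): code 0100 → (2.280,2.000)–(3.000,1.362)
cell (2,2): code 1110 → (2.000,2.269)–(2.280,2.000)
cell (2,3): code 1001 → (3.000,3.971)–(2.000,3.592)
cell (3,0): code 0100 → (3.942,1.000)–(4.000,0.977)
cell (3,1): code 1110 → (3.000,1.362)–(3.942,1.000)
cell (3,3): code 1101 → (3.052,4.000)–(3.000,3.971)
cell (3,4): code 1000 → (4.000,4.393)–(3.052,4.000)
cell (4,0): code 0010 → (4.000,0.977)–(4.069,1.000)
cell (4,1): code 0111 → (4.069,1.000)–(5.000,1.285)
cell (4,4): code 1001 → (5.000,4.050)–(4.000,4.393)
cell (5,1): code 0010 → (5.000,1.285)–(5.617,2.000)
cell (5,2): code 0011 → (5.617,2.000)–(5.718,3.000)
cell (5,3): code 0011 → (5.718,3.000)–(5.057,4.000)
cell (5,4): code 0001 → (5.057,4.000)–(5.000,4.050)
total: 18 segments, chained into 1 closed loop(s), length Σ = 14.389092

segments=18 loops=1 length=14.389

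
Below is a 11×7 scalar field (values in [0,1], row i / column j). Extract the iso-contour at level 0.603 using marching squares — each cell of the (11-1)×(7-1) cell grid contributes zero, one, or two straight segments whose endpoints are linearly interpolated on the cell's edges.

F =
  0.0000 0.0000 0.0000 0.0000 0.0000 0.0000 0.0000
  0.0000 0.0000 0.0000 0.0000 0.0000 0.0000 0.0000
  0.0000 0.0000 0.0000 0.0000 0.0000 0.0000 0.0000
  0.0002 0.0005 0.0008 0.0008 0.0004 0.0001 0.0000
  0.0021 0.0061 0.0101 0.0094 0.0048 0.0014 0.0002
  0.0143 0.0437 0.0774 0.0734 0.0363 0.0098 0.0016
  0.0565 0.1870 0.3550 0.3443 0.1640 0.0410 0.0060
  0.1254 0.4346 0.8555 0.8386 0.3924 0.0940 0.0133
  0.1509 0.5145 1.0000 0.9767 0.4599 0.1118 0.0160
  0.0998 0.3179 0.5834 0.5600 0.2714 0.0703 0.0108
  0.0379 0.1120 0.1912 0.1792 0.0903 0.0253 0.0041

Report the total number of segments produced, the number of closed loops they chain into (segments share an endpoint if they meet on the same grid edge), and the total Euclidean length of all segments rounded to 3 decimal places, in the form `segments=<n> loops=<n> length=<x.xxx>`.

segments=8 loops=1 length=7.947

cell (6,1): code 0100 → (6.496,2.000)–(7.000,1.400)
cell (6,2): code 1100 → (6.523,3.000)–(6.496,2.000)
cell (6,3): code 1000 → (7.000,3.528)–(6.523,3.000)
cell (7,1): code 0110 → (7.000,1.400)–(8.000,1.182)
cell (7,3): code 1001 → (8.000,3.723)–(7.000,3.528)
cell (8,1): code 0010 → (8.000,1.182)–(8.953,2.000)
cell (8,2): code 0011 → (8.953,2.000)–(8.897,3.000)
cell (8,3): code 0001 → (8.897,3.000)–(8.000,3.723)
total: 8 segments, chained into 1 closed loop(s), length Σ = 7.947134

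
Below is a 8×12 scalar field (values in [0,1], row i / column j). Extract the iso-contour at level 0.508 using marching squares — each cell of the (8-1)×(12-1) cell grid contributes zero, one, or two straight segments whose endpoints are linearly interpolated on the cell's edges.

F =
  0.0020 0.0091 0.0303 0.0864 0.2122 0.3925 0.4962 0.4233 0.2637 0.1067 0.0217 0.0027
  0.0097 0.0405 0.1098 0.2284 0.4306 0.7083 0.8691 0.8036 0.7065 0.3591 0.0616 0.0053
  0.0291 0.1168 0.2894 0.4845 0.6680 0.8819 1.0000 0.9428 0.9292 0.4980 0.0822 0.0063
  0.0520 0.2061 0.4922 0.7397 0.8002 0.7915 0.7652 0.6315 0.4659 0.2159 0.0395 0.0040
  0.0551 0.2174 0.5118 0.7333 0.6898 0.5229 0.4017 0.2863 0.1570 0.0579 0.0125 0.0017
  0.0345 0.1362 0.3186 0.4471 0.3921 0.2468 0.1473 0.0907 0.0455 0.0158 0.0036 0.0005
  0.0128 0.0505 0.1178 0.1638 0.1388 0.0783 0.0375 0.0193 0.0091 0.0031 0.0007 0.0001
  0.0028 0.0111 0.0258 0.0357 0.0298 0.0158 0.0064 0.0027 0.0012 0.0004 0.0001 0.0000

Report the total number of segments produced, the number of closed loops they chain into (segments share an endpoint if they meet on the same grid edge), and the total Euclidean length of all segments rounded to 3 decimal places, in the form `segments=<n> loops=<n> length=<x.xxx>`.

segments=22 loops=1 length=17.881

cell (0,4): code 0100 → (0.366,5.000)–(1.000,4.279)
cell (0,5): code 1100 → (0.032,6.000)–(0.366,5.000)
cell (0,6): code 1100 → (0.223,7.000)–(0.032,6.000)
cell (0,7): code 1100 → (0.552,8.000)–(0.223,7.000)
cell (0,8): code 1000 → (1.000,8.571)–(0.552,8.000)
cell (1,3): code 0100 → (1.326,4.000)–(2.000,3.128)
cell (1,4): code 1110 → (1.000,4.279)–(1.326,4.000)
cell (1,8): code 1001 → (2.000,8.977)–(1.000,8.571)
cell (2,2): code 0100 → (2.092,3.000)–(3.000,2.064)
cell (2,3): code 1110 → (2.000,3.128)–(2.092,3.000)
cell (2,7): code 1011 → (3.000,7.746)–(2.909,8.000)
cell (2,8): code 0001 → (2.909,8.000)–(2.000,8.977)
cell (3,1): code 0100 → (3.806,2.000)–(4.000,1.987)
cell (3,2): code 1110 → (3.000,2.064)–(3.806,2.000)
cell (3,5): code 1011 → (4.000,5.123)–(3.708,6.000)
cell (3,6): code 0011 → (3.708,6.000)–(3.358,7.000)
cell (3,7): code 0001 → (3.358,7.000)–(3.000,7.746)
cell (4,1): code 0010 → (4.000,1.987)–(4.020,2.000)
cell (4,2): code 0011 → (4.020,2.000)–(4.787,3.000)
cell (4,3): code 0011 → (4.787,3.000)–(4.611,4.000)
cell (4,4): code 0011 → (4.611,4.000)–(4.054,5.000)
cell (4,5): code 0001 → (4.054,5.000)–(4.000,5.123)
total: 22 segments, chained into 1 closed loop(s), length Σ = 17.880592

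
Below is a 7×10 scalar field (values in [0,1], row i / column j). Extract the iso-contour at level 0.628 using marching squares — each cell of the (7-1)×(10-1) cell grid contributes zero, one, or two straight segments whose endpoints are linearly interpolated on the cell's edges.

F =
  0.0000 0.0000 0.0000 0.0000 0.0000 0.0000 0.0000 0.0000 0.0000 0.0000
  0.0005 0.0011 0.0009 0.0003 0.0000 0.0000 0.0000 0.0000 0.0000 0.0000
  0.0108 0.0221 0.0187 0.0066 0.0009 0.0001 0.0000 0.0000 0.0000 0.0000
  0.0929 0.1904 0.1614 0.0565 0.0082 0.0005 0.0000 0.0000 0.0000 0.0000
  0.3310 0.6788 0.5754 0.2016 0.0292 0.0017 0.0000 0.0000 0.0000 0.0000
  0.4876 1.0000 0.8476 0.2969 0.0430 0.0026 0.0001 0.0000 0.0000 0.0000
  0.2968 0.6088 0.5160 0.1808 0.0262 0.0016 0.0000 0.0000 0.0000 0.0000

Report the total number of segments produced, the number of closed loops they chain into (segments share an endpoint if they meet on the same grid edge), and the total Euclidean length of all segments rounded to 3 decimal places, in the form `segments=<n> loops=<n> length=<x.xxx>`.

cell (3,0): code 0100 → (3.896,1.000)–(4.000,0.854)
cell (3,1): code 1000 → (4.000,1.491)–(3.896,1.000)
cell (4,0): code 0110 → (4.000,0.854)–(5.000,0.274)
cell (4,1): code 1101 → (4.193,2.000)–(4.000,1.491)
cell (4,2): code 1000 → (5.000,2.399)–(4.193,2.000)
cell (5,0): code 0010 → (5.000,0.274)–(5.951,1.000)
cell (5,1): code 0011 → (5.951,1.000)–(5.662,2.000)
cell (5,2): code 0001 → (5.662,2.000)–(5.000,2.399)
total: 8 segments, chained into 1 closed loop(s), length Σ = 6.291837

segments=8 loops=1 length=6.292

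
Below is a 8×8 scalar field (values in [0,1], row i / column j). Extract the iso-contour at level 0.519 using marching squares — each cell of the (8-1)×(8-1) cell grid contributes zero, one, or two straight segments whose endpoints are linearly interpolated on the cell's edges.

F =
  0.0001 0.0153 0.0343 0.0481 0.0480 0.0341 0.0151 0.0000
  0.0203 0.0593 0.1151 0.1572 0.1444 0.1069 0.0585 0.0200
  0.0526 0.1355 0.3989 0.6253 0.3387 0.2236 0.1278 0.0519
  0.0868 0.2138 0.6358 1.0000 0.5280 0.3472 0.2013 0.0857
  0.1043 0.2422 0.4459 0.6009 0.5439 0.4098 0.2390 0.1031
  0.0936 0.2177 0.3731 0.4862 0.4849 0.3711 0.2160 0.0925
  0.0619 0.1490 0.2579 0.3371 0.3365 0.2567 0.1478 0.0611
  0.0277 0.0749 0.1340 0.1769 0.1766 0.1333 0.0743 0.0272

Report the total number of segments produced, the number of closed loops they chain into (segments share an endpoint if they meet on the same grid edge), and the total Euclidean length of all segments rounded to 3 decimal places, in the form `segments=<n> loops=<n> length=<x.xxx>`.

segments=12 loops=1 length=8.149

cell (1,2): code 0100 → (1.773,3.000)–(2.000,2.530)
cell (1,3): code 1000 → (2.000,3.371)–(1.773,3.000)
cell (2,1): code 0100 → (2.507,2.000)–(3.000,1.723)
cell (2,2): code 1110 → (2.000,2.530)–(2.507,2.000)
cell (2,3): code 1101 → (2.952,4.000)–(2.000,3.371)
cell (2,4): code 1000 → (3.000,4.050)–(2.952,4.000)
cell (3,1): code 0010 → (3.000,1.723)–(3.615,2.000)
cell (3,2): code 0111 → (3.615,2.000)–(4.000,2.472)
cell (3,4): code 1001 → (4.000,4.186)–(3.000,4.050)
cell (4,2): code 0010 → (4.000,2.472)–(4.714,3.000)
cell (4,3): code 0011 → (4.714,3.000)–(4.422,4.000)
cell (4,4): code 0001 → (4.422,4.000)–(4.000,4.186)
total: 12 segments, chained into 1 closed loop(s), length Σ = 8.149477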